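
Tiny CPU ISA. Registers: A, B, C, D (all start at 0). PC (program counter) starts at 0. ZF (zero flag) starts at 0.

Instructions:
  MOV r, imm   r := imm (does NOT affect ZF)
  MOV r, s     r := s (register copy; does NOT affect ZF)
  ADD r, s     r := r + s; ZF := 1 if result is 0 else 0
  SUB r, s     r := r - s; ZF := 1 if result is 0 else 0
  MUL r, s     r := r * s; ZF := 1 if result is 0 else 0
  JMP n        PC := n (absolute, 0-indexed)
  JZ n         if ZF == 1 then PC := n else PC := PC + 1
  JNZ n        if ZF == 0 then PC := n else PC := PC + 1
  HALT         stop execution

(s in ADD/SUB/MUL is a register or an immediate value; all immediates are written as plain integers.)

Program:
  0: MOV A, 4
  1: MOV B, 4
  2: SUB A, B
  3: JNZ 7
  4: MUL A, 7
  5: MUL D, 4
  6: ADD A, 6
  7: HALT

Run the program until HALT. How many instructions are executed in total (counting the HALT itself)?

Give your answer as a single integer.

Step 1: PC=0 exec 'MOV A, 4'. After: A=4 B=0 C=0 D=0 ZF=0 PC=1
Step 2: PC=1 exec 'MOV B, 4'. After: A=4 B=4 C=0 D=0 ZF=0 PC=2
Step 3: PC=2 exec 'SUB A, B'. After: A=0 B=4 C=0 D=0 ZF=1 PC=3
Step 4: PC=3 exec 'JNZ 7'. After: A=0 B=4 C=0 D=0 ZF=1 PC=4
Step 5: PC=4 exec 'MUL A, 7'. After: A=0 B=4 C=0 D=0 ZF=1 PC=5
Step 6: PC=5 exec 'MUL D, 4'. After: A=0 B=4 C=0 D=0 ZF=1 PC=6
Step 7: PC=6 exec 'ADD A, 6'. After: A=6 B=4 C=0 D=0 ZF=0 PC=7
Step 8: PC=7 exec 'HALT'. After: A=6 B=4 C=0 D=0 ZF=0 PC=7 HALTED
Total instructions executed: 8

Answer: 8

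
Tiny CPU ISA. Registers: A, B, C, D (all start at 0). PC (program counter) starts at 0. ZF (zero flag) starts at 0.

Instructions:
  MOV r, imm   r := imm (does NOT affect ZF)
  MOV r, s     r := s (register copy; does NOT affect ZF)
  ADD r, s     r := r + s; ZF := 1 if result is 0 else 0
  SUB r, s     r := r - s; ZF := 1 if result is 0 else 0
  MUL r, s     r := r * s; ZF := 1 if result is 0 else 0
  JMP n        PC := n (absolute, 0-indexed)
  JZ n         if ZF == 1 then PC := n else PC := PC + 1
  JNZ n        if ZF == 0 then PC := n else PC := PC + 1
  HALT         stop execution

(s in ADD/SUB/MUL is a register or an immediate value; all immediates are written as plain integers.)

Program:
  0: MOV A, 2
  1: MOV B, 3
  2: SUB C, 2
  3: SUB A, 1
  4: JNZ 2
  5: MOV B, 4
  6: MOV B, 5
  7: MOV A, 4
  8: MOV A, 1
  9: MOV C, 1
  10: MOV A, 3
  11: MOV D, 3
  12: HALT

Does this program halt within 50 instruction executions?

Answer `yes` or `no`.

Step 1: PC=0 exec 'MOV A, 2'. After: A=2 B=0 C=0 D=0 ZF=0 PC=1
Step 2: PC=1 exec 'MOV B, 3'. After: A=2 B=3 C=0 D=0 ZF=0 PC=2
Step 3: PC=2 exec 'SUB C, 2'. After: A=2 B=3 C=-2 D=0 ZF=0 PC=3
Step 4: PC=3 exec 'SUB A, 1'. After: A=1 B=3 C=-2 D=0 ZF=0 PC=4
Step 5: PC=4 exec 'JNZ 2'. After: A=1 B=3 C=-2 D=0 ZF=0 PC=2
Step 6: PC=2 exec 'SUB C, 2'. After: A=1 B=3 C=-4 D=0 ZF=0 PC=3
Step 7: PC=3 exec 'SUB A, 1'. After: A=0 B=3 C=-4 D=0 ZF=1 PC=4
Step 8: PC=4 exec 'JNZ 2'. After: A=0 B=3 C=-4 D=0 ZF=1 PC=5
Step 9: PC=5 exec 'MOV B, 4'. After: A=0 B=4 C=-4 D=0 ZF=1 PC=6
Step 10: PC=6 exec 'MOV B, 5'. After: A=0 B=5 C=-4 D=0 ZF=1 PC=7
Step 11: PC=7 exec 'MOV A, 4'. After: A=4 B=5 C=-4 D=0 ZF=1 PC=8
Step 12: PC=8 exec 'MOV A, 1'. After: A=1 B=5 C=-4 D=0 ZF=1 PC=9
Step 13: PC=9 exec 'MOV C, 1'. After: A=1 B=5 C=1 D=0 ZF=1 PC=10
Step 14: PC=10 exec 'MOV A, 3'. After: A=3 B=5 C=1 D=0 ZF=1 PC=11
Step 15: PC=11 exec 'MOV D, 3'. After: A=3 B=5 C=1 D=3 ZF=1 PC=12
Step 16: PC=12 exec 'HALT'. After: A=3 B=5 C=1 D=3 ZF=1 PC=12 HALTED

Answer: yes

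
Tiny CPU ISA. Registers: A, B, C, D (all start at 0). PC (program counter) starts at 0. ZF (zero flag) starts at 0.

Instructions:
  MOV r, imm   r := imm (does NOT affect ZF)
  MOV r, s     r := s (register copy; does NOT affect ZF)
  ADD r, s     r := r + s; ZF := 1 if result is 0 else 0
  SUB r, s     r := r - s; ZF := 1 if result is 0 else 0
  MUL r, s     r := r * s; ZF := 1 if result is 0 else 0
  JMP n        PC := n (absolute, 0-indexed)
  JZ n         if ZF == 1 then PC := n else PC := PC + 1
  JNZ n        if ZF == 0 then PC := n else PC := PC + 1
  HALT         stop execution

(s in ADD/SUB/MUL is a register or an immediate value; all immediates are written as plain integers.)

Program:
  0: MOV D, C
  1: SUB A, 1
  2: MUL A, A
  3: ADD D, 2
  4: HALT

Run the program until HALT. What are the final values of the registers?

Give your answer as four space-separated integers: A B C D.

Answer: 1 0 0 2

Derivation:
Step 1: PC=0 exec 'MOV D, C'. After: A=0 B=0 C=0 D=0 ZF=0 PC=1
Step 2: PC=1 exec 'SUB A, 1'. After: A=-1 B=0 C=0 D=0 ZF=0 PC=2
Step 3: PC=2 exec 'MUL A, A'. After: A=1 B=0 C=0 D=0 ZF=0 PC=3
Step 4: PC=3 exec 'ADD D, 2'. After: A=1 B=0 C=0 D=2 ZF=0 PC=4
Step 5: PC=4 exec 'HALT'. After: A=1 B=0 C=0 D=2 ZF=0 PC=4 HALTED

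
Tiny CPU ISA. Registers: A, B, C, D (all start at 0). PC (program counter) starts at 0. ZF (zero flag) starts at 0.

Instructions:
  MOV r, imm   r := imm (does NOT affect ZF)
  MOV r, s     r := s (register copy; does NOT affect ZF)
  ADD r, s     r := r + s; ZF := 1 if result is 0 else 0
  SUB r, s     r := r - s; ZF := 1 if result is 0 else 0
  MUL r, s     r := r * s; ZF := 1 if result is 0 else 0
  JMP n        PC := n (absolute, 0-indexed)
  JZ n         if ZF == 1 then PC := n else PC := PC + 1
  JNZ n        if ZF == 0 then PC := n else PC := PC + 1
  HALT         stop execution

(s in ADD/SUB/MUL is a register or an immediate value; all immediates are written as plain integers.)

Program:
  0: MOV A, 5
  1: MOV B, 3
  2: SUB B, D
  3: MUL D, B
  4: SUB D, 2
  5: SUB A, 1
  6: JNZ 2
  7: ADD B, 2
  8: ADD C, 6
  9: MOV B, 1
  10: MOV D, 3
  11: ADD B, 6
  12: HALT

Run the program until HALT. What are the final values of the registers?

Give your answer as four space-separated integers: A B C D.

Step 1: PC=0 exec 'MOV A, 5'. After: A=5 B=0 C=0 D=0 ZF=0 PC=1
Step 2: PC=1 exec 'MOV B, 3'. After: A=5 B=3 C=0 D=0 ZF=0 PC=2
Step 3: PC=2 exec 'SUB B, D'. After: A=5 B=3 C=0 D=0 ZF=0 PC=3
Step 4: PC=3 exec 'MUL D, B'. After: A=5 B=3 C=0 D=0 ZF=1 PC=4
Step 5: PC=4 exec 'SUB D, 2'. After: A=5 B=3 C=0 D=-2 ZF=0 PC=5
Step 6: PC=5 exec 'SUB A, 1'. After: A=4 B=3 C=0 D=-2 ZF=0 PC=6
Step 7: PC=6 exec 'JNZ 2'. After: A=4 B=3 C=0 D=-2 ZF=0 PC=2
Step 8: PC=2 exec 'SUB B, D'. After: A=4 B=5 C=0 D=-2 ZF=0 PC=3
Step 9: PC=3 exec 'MUL D, B'. After: A=4 B=5 C=0 D=-10 ZF=0 PC=4
Step 10: PC=4 exec 'SUB D, 2'. After: A=4 B=5 C=0 D=-12 ZF=0 PC=5
Step 11: PC=5 exec 'SUB A, 1'. After: A=3 B=5 C=0 D=-12 ZF=0 PC=6
Step 12: PC=6 exec 'JNZ 2'. After: A=3 B=5 C=0 D=-12 ZF=0 PC=2
Step 13: PC=2 exec 'SUB B, D'. After: A=3 B=17 C=0 D=-12 ZF=0 PC=3
Step 14: PC=3 exec 'MUL D, B'. After: A=3 B=17 C=0 D=-204 ZF=0 PC=4
Step 15: PC=4 exec 'SUB D, 2'. After: A=3 B=17 C=0 D=-206 ZF=0 PC=5
Step 16: PC=5 exec 'SUB A, 1'. After: A=2 B=17 C=0 D=-206 ZF=0 PC=6
Step 17: PC=6 exec 'JNZ 2'. After: A=2 B=17 C=0 D=-206 ZF=0 PC=2
Step 18: PC=2 exec 'SUB B, D'. After: A=2 B=223 C=0 D=-206 ZF=0 PC=3
Step 19: PC=3 exec 'MUL D, B'. After: A=2 B=223 C=0 D=-45938 ZF=0 PC=4
Step 20: PC=4 exec 'SUB D, 2'. After: A=2 B=223 C=0 D=-45940 ZF=0 PC=5
Step 21: PC=5 exec 'SUB A, 1'. After: A=1 B=223 C=0 D=-45940 ZF=0 PC=6
Step 22: PC=6 exec 'JNZ 2'. After: A=1 B=223 C=0 D=-45940 ZF=0 PC=2
Step 23: PC=2 exec 'SUB B, D'. After: A=1 B=46163 C=0 D=-45940 ZF=0 PC=3
Step 24: PC=3 exec 'MUL D, B'. After: A=1 B=46163 C=0 D=-2120728220 ZF=0 PC=4
Step 25: PC=4 exec 'SUB D, 2'. After: A=1 B=46163 C=0 D=-2120728222 ZF=0 PC=5
Step 26: PC=5 exec 'SUB A, 1'. After: A=0 B=46163 C=0 D=-2120728222 ZF=1 PC=6
Step 27: PC=6 exec 'JNZ 2'. After: A=0 B=46163 C=0 D=-2120728222 ZF=1 PC=7
Step 28: PC=7 exec 'ADD B, 2'. After: A=0 B=46165 C=0 D=-2120728222 ZF=0 PC=8
Step 29: PC=8 exec 'ADD C, 6'. After: A=0 B=46165 C=6 D=-2120728222 ZF=0 PC=9
Step 30: PC=9 exec 'MOV B, 1'. After: A=0 B=1 C=6 D=-2120728222 ZF=0 PC=10
Step 31: PC=10 exec 'MOV D, 3'. After: A=0 B=1 C=6 D=3 ZF=0 PC=11
Step 32: PC=11 exec 'ADD B, 6'. After: A=0 B=7 C=6 D=3 ZF=0 PC=12
Step 33: PC=12 exec 'HALT'. After: A=0 B=7 C=6 D=3 ZF=0 PC=12 HALTED

Answer: 0 7 6 3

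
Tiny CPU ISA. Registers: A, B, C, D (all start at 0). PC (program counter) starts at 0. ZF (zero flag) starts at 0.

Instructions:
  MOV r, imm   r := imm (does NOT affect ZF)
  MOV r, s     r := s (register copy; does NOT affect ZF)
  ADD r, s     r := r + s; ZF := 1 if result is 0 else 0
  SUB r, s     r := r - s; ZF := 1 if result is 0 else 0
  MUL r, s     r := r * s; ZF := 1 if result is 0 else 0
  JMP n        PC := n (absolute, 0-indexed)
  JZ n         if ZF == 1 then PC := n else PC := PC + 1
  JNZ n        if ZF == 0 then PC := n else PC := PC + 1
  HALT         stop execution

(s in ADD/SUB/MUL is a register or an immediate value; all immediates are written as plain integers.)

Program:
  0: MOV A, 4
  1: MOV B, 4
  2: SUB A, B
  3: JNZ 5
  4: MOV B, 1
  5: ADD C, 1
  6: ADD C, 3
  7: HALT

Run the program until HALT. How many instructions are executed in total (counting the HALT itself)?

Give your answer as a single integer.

Answer: 8

Derivation:
Step 1: PC=0 exec 'MOV A, 4'. After: A=4 B=0 C=0 D=0 ZF=0 PC=1
Step 2: PC=1 exec 'MOV B, 4'. After: A=4 B=4 C=0 D=0 ZF=0 PC=2
Step 3: PC=2 exec 'SUB A, B'. After: A=0 B=4 C=0 D=0 ZF=1 PC=3
Step 4: PC=3 exec 'JNZ 5'. After: A=0 B=4 C=0 D=0 ZF=1 PC=4
Step 5: PC=4 exec 'MOV B, 1'. After: A=0 B=1 C=0 D=0 ZF=1 PC=5
Step 6: PC=5 exec 'ADD C, 1'. After: A=0 B=1 C=1 D=0 ZF=0 PC=6
Step 7: PC=6 exec 'ADD C, 3'. After: A=0 B=1 C=4 D=0 ZF=0 PC=7
Step 8: PC=7 exec 'HALT'. After: A=0 B=1 C=4 D=0 ZF=0 PC=7 HALTED
Total instructions executed: 8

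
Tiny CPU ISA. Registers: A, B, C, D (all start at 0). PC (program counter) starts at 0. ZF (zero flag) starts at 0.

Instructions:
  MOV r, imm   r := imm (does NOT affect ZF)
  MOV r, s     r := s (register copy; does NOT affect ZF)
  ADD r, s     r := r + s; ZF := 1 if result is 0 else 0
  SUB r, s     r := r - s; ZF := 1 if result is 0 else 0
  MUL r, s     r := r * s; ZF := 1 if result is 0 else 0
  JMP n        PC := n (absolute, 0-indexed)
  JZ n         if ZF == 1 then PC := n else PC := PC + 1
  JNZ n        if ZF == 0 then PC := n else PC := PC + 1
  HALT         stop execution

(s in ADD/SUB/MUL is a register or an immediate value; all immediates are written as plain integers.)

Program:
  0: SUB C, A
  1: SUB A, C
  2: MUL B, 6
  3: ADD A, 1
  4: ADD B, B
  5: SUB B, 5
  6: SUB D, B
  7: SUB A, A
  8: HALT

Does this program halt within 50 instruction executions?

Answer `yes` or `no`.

Answer: yes

Derivation:
Step 1: PC=0 exec 'SUB C, A'. After: A=0 B=0 C=0 D=0 ZF=1 PC=1
Step 2: PC=1 exec 'SUB A, C'. After: A=0 B=0 C=0 D=0 ZF=1 PC=2
Step 3: PC=2 exec 'MUL B, 6'. After: A=0 B=0 C=0 D=0 ZF=1 PC=3
Step 4: PC=3 exec 'ADD A, 1'. After: A=1 B=0 C=0 D=0 ZF=0 PC=4
Step 5: PC=4 exec 'ADD B, B'. After: A=1 B=0 C=0 D=0 ZF=1 PC=5
Step 6: PC=5 exec 'SUB B, 5'. After: A=1 B=-5 C=0 D=0 ZF=0 PC=6
Step 7: PC=6 exec 'SUB D, B'. After: A=1 B=-5 C=0 D=5 ZF=0 PC=7
Step 8: PC=7 exec 'SUB A, A'. After: A=0 B=-5 C=0 D=5 ZF=1 PC=8
Step 9: PC=8 exec 'HALT'. After: A=0 B=-5 C=0 D=5 ZF=1 PC=8 HALTED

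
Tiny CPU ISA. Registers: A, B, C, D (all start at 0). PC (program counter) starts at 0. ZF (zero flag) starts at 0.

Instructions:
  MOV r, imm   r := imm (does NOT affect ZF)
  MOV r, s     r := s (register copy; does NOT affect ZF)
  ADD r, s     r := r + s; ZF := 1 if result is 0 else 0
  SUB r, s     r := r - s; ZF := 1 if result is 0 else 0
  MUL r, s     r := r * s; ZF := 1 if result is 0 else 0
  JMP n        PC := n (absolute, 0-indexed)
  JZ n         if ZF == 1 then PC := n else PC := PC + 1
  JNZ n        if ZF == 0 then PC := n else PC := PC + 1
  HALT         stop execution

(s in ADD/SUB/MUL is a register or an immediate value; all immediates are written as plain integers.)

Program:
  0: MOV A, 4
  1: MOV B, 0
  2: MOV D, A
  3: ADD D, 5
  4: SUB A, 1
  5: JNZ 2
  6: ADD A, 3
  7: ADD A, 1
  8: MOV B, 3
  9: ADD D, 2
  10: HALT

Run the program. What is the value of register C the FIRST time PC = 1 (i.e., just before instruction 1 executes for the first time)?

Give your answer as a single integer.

Step 1: PC=0 exec 'MOV A, 4'. After: A=4 B=0 C=0 D=0 ZF=0 PC=1
First time PC=1: C=0

0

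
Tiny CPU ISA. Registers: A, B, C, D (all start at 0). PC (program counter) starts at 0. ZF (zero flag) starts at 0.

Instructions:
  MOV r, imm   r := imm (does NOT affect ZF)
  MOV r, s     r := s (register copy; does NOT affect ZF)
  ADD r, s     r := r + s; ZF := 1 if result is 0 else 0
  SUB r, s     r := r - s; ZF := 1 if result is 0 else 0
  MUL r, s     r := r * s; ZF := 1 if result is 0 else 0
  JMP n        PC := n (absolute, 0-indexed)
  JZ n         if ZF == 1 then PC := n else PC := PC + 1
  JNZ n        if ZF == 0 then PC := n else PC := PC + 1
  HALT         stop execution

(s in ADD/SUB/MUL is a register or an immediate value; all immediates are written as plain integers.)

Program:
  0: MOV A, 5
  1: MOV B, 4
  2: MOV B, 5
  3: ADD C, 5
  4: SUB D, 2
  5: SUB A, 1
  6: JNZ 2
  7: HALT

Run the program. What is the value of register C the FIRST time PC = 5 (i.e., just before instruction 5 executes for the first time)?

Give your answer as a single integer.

Step 1: PC=0 exec 'MOV A, 5'. After: A=5 B=0 C=0 D=0 ZF=0 PC=1
Step 2: PC=1 exec 'MOV B, 4'. After: A=5 B=4 C=0 D=0 ZF=0 PC=2
Step 3: PC=2 exec 'MOV B, 5'. After: A=5 B=5 C=0 D=0 ZF=0 PC=3
Step 4: PC=3 exec 'ADD C, 5'. After: A=5 B=5 C=5 D=0 ZF=0 PC=4
Step 5: PC=4 exec 'SUB D, 2'. After: A=5 B=5 C=5 D=-2 ZF=0 PC=5
First time PC=5: C=5

5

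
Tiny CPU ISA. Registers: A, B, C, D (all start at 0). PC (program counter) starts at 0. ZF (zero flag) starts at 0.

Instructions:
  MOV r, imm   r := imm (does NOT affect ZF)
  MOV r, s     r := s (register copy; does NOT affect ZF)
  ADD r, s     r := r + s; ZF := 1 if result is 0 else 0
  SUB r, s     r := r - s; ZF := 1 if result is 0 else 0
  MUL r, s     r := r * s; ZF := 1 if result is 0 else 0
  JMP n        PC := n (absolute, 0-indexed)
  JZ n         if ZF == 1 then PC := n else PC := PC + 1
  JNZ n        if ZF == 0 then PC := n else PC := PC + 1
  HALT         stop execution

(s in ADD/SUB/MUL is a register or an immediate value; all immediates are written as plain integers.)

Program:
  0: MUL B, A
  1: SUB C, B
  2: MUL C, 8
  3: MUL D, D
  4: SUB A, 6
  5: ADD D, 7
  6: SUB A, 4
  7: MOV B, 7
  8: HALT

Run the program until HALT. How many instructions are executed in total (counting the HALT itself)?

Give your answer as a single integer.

Step 1: PC=0 exec 'MUL B, A'. After: A=0 B=0 C=0 D=0 ZF=1 PC=1
Step 2: PC=1 exec 'SUB C, B'. After: A=0 B=0 C=0 D=0 ZF=1 PC=2
Step 3: PC=2 exec 'MUL C, 8'. After: A=0 B=0 C=0 D=0 ZF=1 PC=3
Step 4: PC=3 exec 'MUL D, D'. After: A=0 B=0 C=0 D=0 ZF=1 PC=4
Step 5: PC=4 exec 'SUB A, 6'. After: A=-6 B=0 C=0 D=0 ZF=0 PC=5
Step 6: PC=5 exec 'ADD D, 7'. After: A=-6 B=0 C=0 D=7 ZF=0 PC=6
Step 7: PC=6 exec 'SUB A, 4'. After: A=-10 B=0 C=0 D=7 ZF=0 PC=7
Step 8: PC=7 exec 'MOV B, 7'. After: A=-10 B=7 C=0 D=7 ZF=0 PC=8
Step 9: PC=8 exec 'HALT'. After: A=-10 B=7 C=0 D=7 ZF=0 PC=8 HALTED
Total instructions executed: 9

Answer: 9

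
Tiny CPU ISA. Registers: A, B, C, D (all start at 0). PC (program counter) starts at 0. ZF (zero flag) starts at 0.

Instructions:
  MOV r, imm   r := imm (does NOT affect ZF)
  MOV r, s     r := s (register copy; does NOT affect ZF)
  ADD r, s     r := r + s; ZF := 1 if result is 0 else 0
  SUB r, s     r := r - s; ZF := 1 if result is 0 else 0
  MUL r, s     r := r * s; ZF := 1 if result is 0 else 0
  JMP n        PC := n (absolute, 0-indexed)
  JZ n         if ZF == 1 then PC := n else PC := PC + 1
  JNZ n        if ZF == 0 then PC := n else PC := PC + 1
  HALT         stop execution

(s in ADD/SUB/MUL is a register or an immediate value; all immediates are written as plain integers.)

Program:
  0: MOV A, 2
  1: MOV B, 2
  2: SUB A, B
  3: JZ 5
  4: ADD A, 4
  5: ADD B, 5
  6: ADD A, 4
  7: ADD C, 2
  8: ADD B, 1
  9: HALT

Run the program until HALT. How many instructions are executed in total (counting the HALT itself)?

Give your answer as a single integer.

Step 1: PC=0 exec 'MOV A, 2'. After: A=2 B=0 C=0 D=0 ZF=0 PC=1
Step 2: PC=1 exec 'MOV B, 2'. After: A=2 B=2 C=0 D=0 ZF=0 PC=2
Step 3: PC=2 exec 'SUB A, B'. After: A=0 B=2 C=0 D=0 ZF=1 PC=3
Step 4: PC=3 exec 'JZ 5'. After: A=0 B=2 C=0 D=0 ZF=1 PC=5
Step 5: PC=5 exec 'ADD B, 5'. After: A=0 B=7 C=0 D=0 ZF=0 PC=6
Step 6: PC=6 exec 'ADD A, 4'. After: A=4 B=7 C=0 D=0 ZF=0 PC=7
Step 7: PC=7 exec 'ADD C, 2'. After: A=4 B=7 C=2 D=0 ZF=0 PC=8
Step 8: PC=8 exec 'ADD B, 1'. After: A=4 B=8 C=2 D=0 ZF=0 PC=9
Step 9: PC=9 exec 'HALT'. After: A=4 B=8 C=2 D=0 ZF=0 PC=9 HALTED
Total instructions executed: 9

Answer: 9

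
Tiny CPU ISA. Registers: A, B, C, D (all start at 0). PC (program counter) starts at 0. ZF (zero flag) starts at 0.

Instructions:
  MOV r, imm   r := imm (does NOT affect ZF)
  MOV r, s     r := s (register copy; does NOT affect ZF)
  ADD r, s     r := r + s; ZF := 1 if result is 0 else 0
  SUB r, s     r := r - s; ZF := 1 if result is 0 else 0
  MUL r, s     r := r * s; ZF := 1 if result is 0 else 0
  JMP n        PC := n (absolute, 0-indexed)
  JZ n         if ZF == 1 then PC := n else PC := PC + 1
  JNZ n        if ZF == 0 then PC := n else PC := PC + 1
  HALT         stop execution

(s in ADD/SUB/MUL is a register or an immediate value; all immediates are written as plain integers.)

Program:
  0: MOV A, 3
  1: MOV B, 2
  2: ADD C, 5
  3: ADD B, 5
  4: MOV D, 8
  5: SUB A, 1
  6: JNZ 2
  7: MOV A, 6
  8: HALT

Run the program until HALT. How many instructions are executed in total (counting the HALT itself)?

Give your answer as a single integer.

Answer: 19

Derivation:
Step 1: PC=0 exec 'MOV A, 3'. After: A=3 B=0 C=0 D=0 ZF=0 PC=1
Step 2: PC=1 exec 'MOV B, 2'. After: A=3 B=2 C=0 D=0 ZF=0 PC=2
Step 3: PC=2 exec 'ADD C, 5'. After: A=3 B=2 C=5 D=0 ZF=0 PC=3
Step 4: PC=3 exec 'ADD B, 5'. After: A=3 B=7 C=5 D=0 ZF=0 PC=4
Step 5: PC=4 exec 'MOV D, 8'. After: A=3 B=7 C=5 D=8 ZF=0 PC=5
Step 6: PC=5 exec 'SUB A, 1'. After: A=2 B=7 C=5 D=8 ZF=0 PC=6
Step 7: PC=6 exec 'JNZ 2'. After: A=2 B=7 C=5 D=8 ZF=0 PC=2
Step 8: PC=2 exec 'ADD C, 5'. After: A=2 B=7 C=10 D=8 ZF=0 PC=3
Step 9: PC=3 exec 'ADD B, 5'. After: A=2 B=12 C=10 D=8 ZF=0 PC=4
Step 10: PC=4 exec 'MOV D, 8'. After: A=2 B=12 C=10 D=8 ZF=0 PC=5
Step 11: PC=5 exec 'SUB A, 1'. After: A=1 B=12 C=10 D=8 ZF=0 PC=6
Step 12: PC=6 exec 'JNZ 2'. After: A=1 B=12 C=10 D=8 ZF=0 PC=2
Step 13: PC=2 exec 'ADD C, 5'. After: A=1 B=12 C=15 D=8 ZF=0 PC=3
Step 14: PC=3 exec 'ADD B, 5'. After: A=1 B=17 C=15 D=8 ZF=0 PC=4
Step 15: PC=4 exec 'MOV D, 8'. After: A=1 B=17 C=15 D=8 ZF=0 PC=5
Step 16: PC=5 exec 'SUB A, 1'. After: A=0 B=17 C=15 D=8 ZF=1 PC=6
Step 17: PC=6 exec 'JNZ 2'. After: A=0 B=17 C=15 D=8 ZF=1 PC=7
Step 18: PC=7 exec 'MOV A, 6'. After: A=6 B=17 C=15 D=8 ZF=1 PC=8
Step 19: PC=8 exec 'HALT'. After: A=6 B=17 C=15 D=8 ZF=1 PC=8 HALTED
Total instructions executed: 19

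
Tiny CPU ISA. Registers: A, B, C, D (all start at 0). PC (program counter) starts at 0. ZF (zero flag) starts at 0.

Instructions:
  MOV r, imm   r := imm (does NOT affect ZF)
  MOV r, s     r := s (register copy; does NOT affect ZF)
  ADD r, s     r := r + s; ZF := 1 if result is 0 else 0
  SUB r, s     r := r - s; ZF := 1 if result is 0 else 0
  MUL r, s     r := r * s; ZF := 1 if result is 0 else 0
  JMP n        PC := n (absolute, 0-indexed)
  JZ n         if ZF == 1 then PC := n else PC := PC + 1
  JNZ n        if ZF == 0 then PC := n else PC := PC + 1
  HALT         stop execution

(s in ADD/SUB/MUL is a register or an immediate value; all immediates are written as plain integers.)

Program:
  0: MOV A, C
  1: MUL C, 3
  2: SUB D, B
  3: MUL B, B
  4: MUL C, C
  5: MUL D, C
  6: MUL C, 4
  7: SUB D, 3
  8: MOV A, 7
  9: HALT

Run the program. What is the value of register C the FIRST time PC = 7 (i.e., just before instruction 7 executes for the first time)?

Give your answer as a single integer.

Step 1: PC=0 exec 'MOV A, C'. After: A=0 B=0 C=0 D=0 ZF=0 PC=1
Step 2: PC=1 exec 'MUL C, 3'. After: A=0 B=0 C=0 D=0 ZF=1 PC=2
Step 3: PC=2 exec 'SUB D, B'. After: A=0 B=0 C=0 D=0 ZF=1 PC=3
Step 4: PC=3 exec 'MUL B, B'. After: A=0 B=0 C=0 D=0 ZF=1 PC=4
Step 5: PC=4 exec 'MUL C, C'. After: A=0 B=0 C=0 D=0 ZF=1 PC=5
Step 6: PC=5 exec 'MUL D, C'. After: A=0 B=0 C=0 D=0 ZF=1 PC=6
Step 7: PC=6 exec 'MUL C, 4'. After: A=0 B=0 C=0 D=0 ZF=1 PC=7
First time PC=7: C=0

0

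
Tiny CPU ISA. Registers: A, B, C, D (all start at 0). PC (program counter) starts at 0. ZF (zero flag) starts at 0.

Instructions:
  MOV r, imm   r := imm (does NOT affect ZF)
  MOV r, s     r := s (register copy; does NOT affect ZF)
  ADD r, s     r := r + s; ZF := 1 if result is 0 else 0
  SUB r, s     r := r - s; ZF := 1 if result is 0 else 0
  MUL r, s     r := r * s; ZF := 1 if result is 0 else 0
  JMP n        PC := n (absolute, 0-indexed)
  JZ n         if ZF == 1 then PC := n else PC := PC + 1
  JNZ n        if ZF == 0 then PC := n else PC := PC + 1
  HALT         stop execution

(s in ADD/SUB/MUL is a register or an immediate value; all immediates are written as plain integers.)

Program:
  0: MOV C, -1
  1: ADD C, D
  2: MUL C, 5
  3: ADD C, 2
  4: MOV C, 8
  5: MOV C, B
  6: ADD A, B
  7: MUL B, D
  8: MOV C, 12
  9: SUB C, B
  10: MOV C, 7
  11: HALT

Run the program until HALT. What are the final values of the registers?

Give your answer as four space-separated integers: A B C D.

Step 1: PC=0 exec 'MOV C, -1'. After: A=0 B=0 C=-1 D=0 ZF=0 PC=1
Step 2: PC=1 exec 'ADD C, D'. After: A=0 B=0 C=-1 D=0 ZF=0 PC=2
Step 3: PC=2 exec 'MUL C, 5'. After: A=0 B=0 C=-5 D=0 ZF=0 PC=3
Step 4: PC=3 exec 'ADD C, 2'. After: A=0 B=0 C=-3 D=0 ZF=0 PC=4
Step 5: PC=4 exec 'MOV C, 8'. After: A=0 B=0 C=8 D=0 ZF=0 PC=5
Step 6: PC=5 exec 'MOV C, B'. After: A=0 B=0 C=0 D=0 ZF=0 PC=6
Step 7: PC=6 exec 'ADD A, B'. After: A=0 B=0 C=0 D=0 ZF=1 PC=7
Step 8: PC=7 exec 'MUL B, D'. After: A=0 B=0 C=0 D=0 ZF=1 PC=8
Step 9: PC=8 exec 'MOV C, 12'. After: A=0 B=0 C=12 D=0 ZF=1 PC=9
Step 10: PC=9 exec 'SUB C, B'. After: A=0 B=0 C=12 D=0 ZF=0 PC=10
Step 11: PC=10 exec 'MOV C, 7'. After: A=0 B=0 C=7 D=0 ZF=0 PC=11
Step 12: PC=11 exec 'HALT'. After: A=0 B=0 C=7 D=0 ZF=0 PC=11 HALTED

Answer: 0 0 7 0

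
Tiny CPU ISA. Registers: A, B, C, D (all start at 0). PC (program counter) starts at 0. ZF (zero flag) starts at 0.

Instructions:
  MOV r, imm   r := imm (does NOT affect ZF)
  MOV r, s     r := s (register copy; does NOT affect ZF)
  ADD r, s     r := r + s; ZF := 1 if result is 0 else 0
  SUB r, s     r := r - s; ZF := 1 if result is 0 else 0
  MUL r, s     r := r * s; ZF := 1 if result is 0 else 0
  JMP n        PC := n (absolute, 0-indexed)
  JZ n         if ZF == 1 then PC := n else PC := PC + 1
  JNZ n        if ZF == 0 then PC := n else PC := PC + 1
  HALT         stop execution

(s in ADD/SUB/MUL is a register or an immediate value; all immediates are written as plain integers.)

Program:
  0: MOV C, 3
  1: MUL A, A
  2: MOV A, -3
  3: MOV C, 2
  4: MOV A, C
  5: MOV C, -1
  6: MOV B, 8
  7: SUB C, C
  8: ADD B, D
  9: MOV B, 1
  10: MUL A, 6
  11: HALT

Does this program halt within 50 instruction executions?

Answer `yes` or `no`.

Step 1: PC=0 exec 'MOV C, 3'. After: A=0 B=0 C=3 D=0 ZF=0 PC=1
Step 2: PC=1 exec 'MUL A, A'. After: A=0 B=0 C=3 D=0 ZF=1 PC=2
Step 3: PC=2 exec 'MOV A, -3'. After: A=-3 B=0 C=3 D=0 ZF=1 PC=3
Step 4: PC=3 exec 'MOV C, 2'. After: A=-3 B=0 C=2 D=0 ZF=1 PC=4
Step 5: PC=4 exec 'MOV A, C'. After: A=2 B=0 C=2 D=0 ZF=1 PC=5
Step 6: PC=5 exec 'MOV C, -1'. After: A=2 B=0 C=-1 D=0 ZF=1 PC=6
Step 7: PC=6 exec 'MOV B, 8'. After: A=2 B=8 C=-1 D=0 ZF=1 PC=7
Step 8: PC=7 exec 'SUB C, C'. After: A=2 B=8 C=0 D=0 ZF=1 PC=8
Step 9: PC=8 exec 'ADD B, D'. After: A=2 B=8 C=0 D=0 ZF=0 PC=9
Step 10: PC=9 exec 'MOV B, 1'. After: A=2 B=1 C=0 D=0 ZF=0 PC=10
Step 11: PC=10 exec 'MUL A, 6'. After: A=12 B=1 C=0 D=0 ZF=0 PC=11
Step 12: PC=11 exec 'HALT'. After: A=12 B=1 C=0 D=0 ZF=0 PC=11 HALTED

Answer: yes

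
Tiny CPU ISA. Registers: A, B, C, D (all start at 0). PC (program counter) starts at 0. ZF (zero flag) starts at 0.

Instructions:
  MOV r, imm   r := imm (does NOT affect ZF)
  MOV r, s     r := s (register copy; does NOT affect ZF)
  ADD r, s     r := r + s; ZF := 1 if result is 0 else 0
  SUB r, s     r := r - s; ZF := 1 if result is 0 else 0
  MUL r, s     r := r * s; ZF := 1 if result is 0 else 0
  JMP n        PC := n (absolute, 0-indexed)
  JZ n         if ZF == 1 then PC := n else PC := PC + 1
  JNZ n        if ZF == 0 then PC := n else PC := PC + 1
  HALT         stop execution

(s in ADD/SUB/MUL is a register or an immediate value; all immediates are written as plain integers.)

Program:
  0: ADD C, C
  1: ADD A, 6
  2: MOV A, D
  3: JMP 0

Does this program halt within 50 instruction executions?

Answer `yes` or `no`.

Answer: no

Derivation:
Step 1: PC=0 exec 'ADD C, C'. After: A=0 B=0 C=0 D=0 ZF=1 PC=1
Step 2: PC=1 exec 'ADD A, 6'. After: A=6 B=0 C=0 D=0 ZF=0 PC=2
Step 3: PC=2 exec 'MOV A, D'. After: A=0 B=0 C=0 D=0 ZF=0 PC=3
Step 4: PC=3 exec 'JMP 0'. After: A=0 B=0 C=0 D=0 ZF=0 PC=0
State after step 4 equals the initial state: the program is in a cycle of length 4 and will never halt.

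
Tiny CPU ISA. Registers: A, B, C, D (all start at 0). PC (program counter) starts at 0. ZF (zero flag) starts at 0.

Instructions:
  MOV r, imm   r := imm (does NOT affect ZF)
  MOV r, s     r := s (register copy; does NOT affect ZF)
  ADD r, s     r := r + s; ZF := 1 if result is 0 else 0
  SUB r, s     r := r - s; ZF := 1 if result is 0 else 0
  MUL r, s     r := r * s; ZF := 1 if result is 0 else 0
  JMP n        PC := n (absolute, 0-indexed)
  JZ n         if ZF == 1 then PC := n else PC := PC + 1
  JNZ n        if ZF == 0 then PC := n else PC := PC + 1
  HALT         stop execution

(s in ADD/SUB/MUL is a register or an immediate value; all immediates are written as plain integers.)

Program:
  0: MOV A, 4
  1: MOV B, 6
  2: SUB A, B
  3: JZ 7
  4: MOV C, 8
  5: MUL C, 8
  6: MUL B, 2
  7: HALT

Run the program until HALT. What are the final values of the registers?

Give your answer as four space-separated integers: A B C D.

Step 1: PC=0 exec 'MOV A, 4'. After: A=4 B=0 C=0 D=0 ZF=0 PC=1
Step 2: PC=1 exec 'MOV B, 6'. After: A=4 B=6 C=0 D=0 ZF=0 PC=2
Step 3: PC=2 exec 'SUB A, B'. After: A=-2 B=6 C=0 D=0 ZF=0 PC=3
Step 4: PC=3 exec 'JZ 7'. After: A=-2 B=6 C=0 D=0 ZF=0 PC=4
Step 5: PC=4 exec 'MOV C, 8'. After: A=-2 B=6 C=8 D=0 ZF=0 PC=5
Step 6: PC=5 exec 'MUL C, 8'. After: A=-2 B=6 C=64 D=0 ZF=0 PC=6
Step 7: PC=6 exec 'MUL B, 2'. After: A=-2 B=12 C=64 D=0 ZF=0 PC=7
Step 8: PC=7 exec 'HALT'. After: A=-2 B=12 C=64 D=0 ZF=0 PC=7 HALTED

Answer: -2 12 64 0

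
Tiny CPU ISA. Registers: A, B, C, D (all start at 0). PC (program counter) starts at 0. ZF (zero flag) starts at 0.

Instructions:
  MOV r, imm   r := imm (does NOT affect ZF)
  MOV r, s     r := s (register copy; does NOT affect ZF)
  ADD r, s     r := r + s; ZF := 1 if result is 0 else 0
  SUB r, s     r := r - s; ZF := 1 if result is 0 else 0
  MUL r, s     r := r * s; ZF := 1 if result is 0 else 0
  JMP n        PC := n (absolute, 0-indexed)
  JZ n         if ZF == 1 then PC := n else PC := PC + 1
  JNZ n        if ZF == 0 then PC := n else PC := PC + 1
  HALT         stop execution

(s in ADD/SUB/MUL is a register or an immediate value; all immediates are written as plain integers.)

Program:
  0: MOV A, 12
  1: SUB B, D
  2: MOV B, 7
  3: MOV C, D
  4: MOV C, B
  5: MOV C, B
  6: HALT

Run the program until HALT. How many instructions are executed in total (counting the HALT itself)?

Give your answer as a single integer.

Answer: 7

Derivation:
Step 1: PC=0 exec 'MOV A, 12'. After: A=12 B=0 C=0 D=0 ZF=0 PC=1
Step 2: PC=1 exec 'SUB B, D'. After: A=12 B=0 C=0 D=0 ZF=1 PC=2
Step 3: PC=2 exec 'MOV B, 7'. After: A=12 B=7 C=0 D=0 ZF=1 PC=3
Step 4: PC=3 exec 'MOV C, D'. After: A=12 B=7 C=0 D=0 ZF=1 PC=4
Step 5: PC=4 exec 'MOV C, B'. After: A=12 B=7 C=7 D=0 ZF=1 PC=5
Step 6: PC=5 exec 'MOV C, B'. After: A=12 B=7 C=7 D=0 ZF=1 PC=6
Step 7: PC=6 exec 'HALT'. After: A=12 B=7 C=7 D=0 ZF=1 PC=6 HALTED
Total instructions executed: 7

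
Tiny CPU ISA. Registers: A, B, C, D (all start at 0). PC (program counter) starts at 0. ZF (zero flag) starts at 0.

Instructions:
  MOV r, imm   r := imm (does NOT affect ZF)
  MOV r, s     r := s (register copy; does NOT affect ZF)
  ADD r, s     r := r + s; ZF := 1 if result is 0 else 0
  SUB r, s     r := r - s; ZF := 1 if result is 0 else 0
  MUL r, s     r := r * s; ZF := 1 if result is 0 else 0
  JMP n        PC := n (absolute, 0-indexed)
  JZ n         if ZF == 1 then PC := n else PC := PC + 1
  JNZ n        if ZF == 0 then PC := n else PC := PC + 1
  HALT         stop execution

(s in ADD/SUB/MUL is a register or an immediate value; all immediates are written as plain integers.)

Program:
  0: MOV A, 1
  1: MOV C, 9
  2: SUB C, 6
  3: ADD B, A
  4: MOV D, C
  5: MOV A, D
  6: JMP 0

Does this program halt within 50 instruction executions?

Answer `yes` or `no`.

Answer: no

Derivation:
Step 1: PC=0 exec 'MOV A, 1'. After: A=1 B=0 C=0 D=0 ZF=0 PC=1
Step 2: PC=1 exec 'MOV C, 9'. After: A=1 B=0 C=9 D=0 ZF=0 PC=2
Step 3: PC=2 exec 'SUB C, 6'. After: A=1 B=0 C=3 D=0 ZF=0 PC=3
Step 4: PC=3 exec 'ADD B, A'. After: A=1 B=1 C=3 D=0 ZF=0 PC=4
Step 5: PC=4 exec 'MOV D, C'. After: A=1 B=1 C=3 D=3 ZF=0 PC=5
Step 6: PC=5 exec 'MOV A, D'. After: A=3 B=1 C=3 D=3 ZF=0 PC=6
Step 7: PC=6 exec 'JMP 0'. After: A=3 B=1 C=3 D=3 ZF=0 PC=0
Step 8: PC=0 exec 'MOV A, 1'. After: A=1 B=1 C=3 D=3 ZF=0 PC=1
Step 9: PC=1 exec 'MOV C, 9'. After: A=1 B=1 C=9 D=3 ZF=0 PC=2
Step 10: PC=2 exec 'SUB C, 6'. After: A=1 B=1 C=3 D=3 ZF=0 PC=3
Step 11: PC=3 exec 'ADD B, A'. After: A=1 B=2 C=3 D=3 ZF=0 PC=4
Step 12: PC=4 exec 'MOV D, C'. After: A=1 B=2 C=3 D=3 ZF=0 PC=5
Step 13: PC=5 exec 'MOV A, D'. After: A=3 B=2 C=3 D=3 ZF=0 PC=6
Step 14: PC=6 exec 'JMP 0'. After: A=3 B=2 C=3 D=3 ZF=0 PC=0
Step 15: PC=0 exec 'MOV A, 1'. After: A=1 B=2 C=3 D=3 ZF=0 PC=1
After 50 steps: not halted. PC revisits the same instructions with no path to HALT; will never halt.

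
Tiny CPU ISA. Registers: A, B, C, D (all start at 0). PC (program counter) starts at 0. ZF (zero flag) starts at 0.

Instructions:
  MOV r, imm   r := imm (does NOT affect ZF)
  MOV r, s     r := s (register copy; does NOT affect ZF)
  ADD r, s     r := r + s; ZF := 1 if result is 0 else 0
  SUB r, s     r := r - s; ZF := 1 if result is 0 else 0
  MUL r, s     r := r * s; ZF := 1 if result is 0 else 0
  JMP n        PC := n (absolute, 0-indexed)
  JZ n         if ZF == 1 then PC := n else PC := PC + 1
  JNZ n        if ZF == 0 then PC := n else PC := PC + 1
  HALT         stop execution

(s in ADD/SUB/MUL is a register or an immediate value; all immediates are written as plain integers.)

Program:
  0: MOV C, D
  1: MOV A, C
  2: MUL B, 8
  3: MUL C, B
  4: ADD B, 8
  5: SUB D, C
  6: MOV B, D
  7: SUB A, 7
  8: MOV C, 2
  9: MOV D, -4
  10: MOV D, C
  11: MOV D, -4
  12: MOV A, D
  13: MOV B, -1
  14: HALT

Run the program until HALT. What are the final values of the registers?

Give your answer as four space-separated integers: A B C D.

Answer: -4 -1 2 -4

Derivation:
Step 1: PC=0 exec 'MOV C, D'. After: A=0 B=0 C=0 D=0 ZF=0 PC=1
Step 2: PC=1 exec 'MOV A, C'. After: A=0 B=0 C=0 D=0 ZF=0 PC=2
Step 3: PC=2 exec 'MUL B, 8'. After: A=0 B=0 C=0 D=0 ZF=1 PC=3
Step 4: PC=3 exec 'MUL C, B'. After: A=0 B=0 C=0 D=0 ZF=1 PC=4
Step 5: PC=4 exec 'ADD B, 8'. After: A=0 B=8 C=0 D=0 ZF=0 PC=5
Step 6: PC=5 exec 'SUB D, C'. After: A=0 B=8 C=0 D=0 ZF=1 PC=6
Step 7: PC=6 exec 'MOV B, D'. After: A=0 B=0 C=0 D=0 ZF=1 PC=7
Step 8: PC=7 exec 'SUB A, 7'. After: A=-7 B=0 C=0 D=0 ZF=0 PC=8
Step 9: PC=8 exec 'MOV C, 2'. After: A=-7 B=0 C=2 D=0 ZF=0 PC=9
Step 10: PC=9 exec 'MOV D, -4'. After: A=-7 B=0 C=2 D=-4 ZF=0 PC=10
Step 11: PC=10 exec 'MOV D, C'. After: A=-7 B=0 C=2 D=2 ZF=0 PC=11
Step 12: PC=11 exec 'MOV D, -4'. After: A=-7 B=0 C=2 D=-4 ZF=0 PC=12
Step 13: PC=12 exec 'MOV A, D'. After: A=-4 B=0 C=2 D=-4 ZF=0 PC=13
Step 14: PC=13 exec 'MOV B, -1'. After: A=-4 B=-1 C=2 D=-4 ZF=0 PC=14
Step 15: PC=14 exec 'HALT'. After: A=-4 B=-1 C=2 D=-4 ZF=0 PC=14 HALTED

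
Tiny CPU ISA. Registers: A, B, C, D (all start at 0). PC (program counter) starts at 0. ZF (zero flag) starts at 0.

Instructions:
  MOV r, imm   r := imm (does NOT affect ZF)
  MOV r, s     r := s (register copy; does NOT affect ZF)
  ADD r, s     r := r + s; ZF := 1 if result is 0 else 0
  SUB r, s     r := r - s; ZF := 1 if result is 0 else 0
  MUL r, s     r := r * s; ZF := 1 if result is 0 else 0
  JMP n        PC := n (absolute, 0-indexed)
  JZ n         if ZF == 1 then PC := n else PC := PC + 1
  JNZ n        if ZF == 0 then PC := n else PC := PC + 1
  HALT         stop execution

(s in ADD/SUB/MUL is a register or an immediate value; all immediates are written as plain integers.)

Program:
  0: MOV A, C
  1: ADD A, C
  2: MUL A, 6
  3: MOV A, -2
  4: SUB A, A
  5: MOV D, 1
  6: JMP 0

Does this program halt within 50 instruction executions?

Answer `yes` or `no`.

Step 1: PC=0 exec 'MOV A, C'. After: A=0 B=0 C=0 D=0 ZF=0 PC=1
Step 2: PC=1 exec 'ADD A, C'. After: A=0 B=0 C=0 D=0 ZF=1 PC=2
Step 3: PC=2 exec 'MUL A, 6'. After: A=0 B=0 C=0 D=0 ZF=1 PC=3
Step 4: PC=3 exec 'MOV A, -2'. After: A=-2 B=0 C=0 D=0 ZF=1 PC=4
Step 5: PC=4 exec 'SUB A, A'. After: A=0 B=0 C=0 D=0 ZF=1 PC=5
Step 6: PC=5 exec 'MOV D, 1'. After: A=0 B=0 C=0 D=1 ZF=1 PC=6
Step 7: PC=6 exec 'JMP 0'. After: A=0 B=0 C=0 D=1 ZF=1 PC=0
Step 8: PC=0 exec 'MOV A, C'. After: A=0 B=0 C=0 D=1 ZF=1 PC=1
Step 9: PC=1 exec 'ADD A, C'. After: A=0 B=0 C=0 D=1 ZF=1 PC=2
Step 10: PC=2 exec 'MUL A, 6'. After: A=0 B=0 C=0 D=1 ZF=1 PC=3
Step 11: PC=3 exec 'MOV A, -2'. After: A=-2 B=0 C=0 D=1 ZF=1 PC=4
Step 12: PC=4 exec 'SUB A, A'. After: A=0 B=0 C=0 D=1 ZF=1 PC=5
Step 13: PC=5 exec 'MOV D, 1'. After: A=0 B=0 C=0 D=1 ZF=1 PC=6
State after step 13 equals state after step 6: the program is in a cycle of length 7 and will never halt.

Answer: no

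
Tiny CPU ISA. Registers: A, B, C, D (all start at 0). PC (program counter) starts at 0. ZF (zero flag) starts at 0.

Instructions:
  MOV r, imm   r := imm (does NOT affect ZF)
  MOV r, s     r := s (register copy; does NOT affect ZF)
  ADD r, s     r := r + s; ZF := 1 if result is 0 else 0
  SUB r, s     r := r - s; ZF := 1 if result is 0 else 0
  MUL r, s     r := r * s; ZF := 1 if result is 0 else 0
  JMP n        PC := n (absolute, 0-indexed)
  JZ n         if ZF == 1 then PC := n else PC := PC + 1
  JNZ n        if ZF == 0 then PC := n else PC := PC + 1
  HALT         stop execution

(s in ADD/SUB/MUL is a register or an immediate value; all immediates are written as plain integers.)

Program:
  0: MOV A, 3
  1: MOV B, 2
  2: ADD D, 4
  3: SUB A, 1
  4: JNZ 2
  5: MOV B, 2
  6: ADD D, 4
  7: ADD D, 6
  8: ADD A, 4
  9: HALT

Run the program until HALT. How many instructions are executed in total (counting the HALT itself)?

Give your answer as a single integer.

Answer: 16

Derivation:
Step 1: PC=0 exec 'MOV A, 3'. After: A=3 B=0 C=0 D=0 ZF=0 PC=1
Step 2: PC=1 exec 'MOV B, 2'. After: A=3 B=2 C=0 D=0 ZF=0 PC=2
Step 3: PC=2 exec 'ADD D, 4'. After: A=3 B=2 C=0 D=4 ZF=0 PC=3
Step 4: PC=3 exec 'SUB A, 1'. After: A=2 B=2 C=0 D=4 ZF=0 PC=4
Step 5: PC=4 exec 'JNZ 2'. After: A=2 B=2 C=0 D=4 ZF=0 PC=2
Step 6: PC=2 exec 'ADD D, 4'. After: A=2 B=2 C=0 D=8 ZF=0 PC=3
Step 7: PC=3 exec 'SUB A, 1'. After: A=1 B=2 C=0 D=8 ZF=0 PC=4
Step 8: PC=4 exec 'JNZ 2'. After: A=1 B=2 C=0 D=8 ZF=0 PC=2
Step 9: PC=2 exec 'ADD D, 4'. After: A=1 B=2 C=0 D=12 ZF=0 PC=3
Step 10: PC=3 exec 'SUB A, 1'. After: A=0 B=2 C=0 D=12 ZF=1 PC=4
Step 11: PC=4 exec 'JNZ 2'. After: A=0 B=2 C=0 D=12 ZF=1 PC=5
Step 12: PC=5 exec 'MOV B, 2'. After: A=0 B=2 C=0 D=12 ZF=1 PC=6
Step 13: PC=6 exec 'ADD D, 4'. After: A=0 B=2 C=0 D=16 ZF=0 PC=7
Step 14: PC=7 exec 'ADD D, 6'. After: A=0 B=2 C=0 D=22 ZF=0 PC=8
Step 15: PC=8 exec 'ADD A, 4'. After: A=4 B=2 C=0 D=22 ZF=0 PC=9
Step 16: PC=9 exec 'HALT'. After: A=4 B=2 C=0 D=22 ZF=0 PC=9 HALTED
Total instructions executed: 16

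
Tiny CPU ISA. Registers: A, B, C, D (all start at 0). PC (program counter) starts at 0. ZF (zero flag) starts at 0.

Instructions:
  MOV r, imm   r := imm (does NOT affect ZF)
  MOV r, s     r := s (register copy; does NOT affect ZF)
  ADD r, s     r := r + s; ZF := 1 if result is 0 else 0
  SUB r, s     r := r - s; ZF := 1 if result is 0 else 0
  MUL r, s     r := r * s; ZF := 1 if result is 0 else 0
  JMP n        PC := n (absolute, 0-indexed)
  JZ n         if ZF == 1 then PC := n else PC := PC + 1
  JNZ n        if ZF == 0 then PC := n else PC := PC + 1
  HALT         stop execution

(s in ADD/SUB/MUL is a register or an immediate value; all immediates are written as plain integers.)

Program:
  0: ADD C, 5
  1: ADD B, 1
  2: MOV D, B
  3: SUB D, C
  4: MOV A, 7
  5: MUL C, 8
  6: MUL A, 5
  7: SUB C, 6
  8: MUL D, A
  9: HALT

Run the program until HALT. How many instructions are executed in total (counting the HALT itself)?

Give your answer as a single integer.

Step 1: PC=0 exec 'ADD C, 5'. After: A=0 B=0 C=5 D=0 ZF=0 PC=1
Step 2: PC=1 exec 'ADD B, 1'. After: A=0 B=1 C=5 D=0 ZF=0 PC=2
Step 3: PC=2 exec 'MOV D, B'. After: A=0 B=1 C=5 D=1 ZF=0 PC=3
Step 4: PC=3 exec 'SUB D, C'. After: A=0 B=1 C=5 D=-4 ZF=0 PC=4
Step 5: PC=4 exec 'MOV A, 7'. After: A=7 B=1 C=5 D=-4 ZF=0 PC=5
Step 6: PC=5 exec 'MUL C, 8'. After: A=7 B=1 C=40 D=-4 ZF=0 PC=6
Step 7: PC=6 exec 'MUL A, 5'. After: A=35 B=1 C=40 D=-4 ZF=0 PC=7
Step 8: PC=7 exec 'SUB C, 6'. After: A=35 B=1 C=34 D=-4 ZF=0 PC=8
Step 9: PC=8 exec 'MUL D, A'. After: A=35 B=1 C=34 D=-140 ZF=0 PC=9
Step 10: PC=9 exec 'HALT'. After: A=35 B=1 C=34 D=-140 ZF=0 PC=9 HALTED
Total instructions executed: 10

Answer: 10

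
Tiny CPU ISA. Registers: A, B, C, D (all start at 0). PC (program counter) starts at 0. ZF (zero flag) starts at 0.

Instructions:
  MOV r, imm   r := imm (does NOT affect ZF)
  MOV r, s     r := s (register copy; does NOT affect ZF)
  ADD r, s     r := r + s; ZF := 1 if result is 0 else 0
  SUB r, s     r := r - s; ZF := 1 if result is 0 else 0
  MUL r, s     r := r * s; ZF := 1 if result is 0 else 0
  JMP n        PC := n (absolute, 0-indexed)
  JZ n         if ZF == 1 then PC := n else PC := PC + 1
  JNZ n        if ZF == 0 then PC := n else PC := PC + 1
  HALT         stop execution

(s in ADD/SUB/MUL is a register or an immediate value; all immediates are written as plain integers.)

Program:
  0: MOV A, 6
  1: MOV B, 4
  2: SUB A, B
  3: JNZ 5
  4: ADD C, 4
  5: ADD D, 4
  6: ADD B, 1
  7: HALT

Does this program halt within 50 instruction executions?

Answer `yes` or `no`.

Step 1: PC=0 exec 'MOV A, 6'. After: A=6 B=0 C=0 D=0 ZF=0 PC=1
Step 2: PC=1 exec 'MOV B, 4'. After: A=6 B=4 C=0 D=0 ZF=0 PC=2
Step 3: PC=2 exec 'SUB A, B'. After: A=2 B=4 C=0 D=0 ZF=0 PC=3
Step 4: PC=3 exec 'JNZ 5'. After: A=2 B=4 C=0 D=0 ZF=0 PC=5
Step 5: PC=5 exec 'ADD D, 4'. After: A=2 B=4 C=0 D=4 ZF=0 PC=6
Step 6: PC=6 exec 'ADD B, 1'. After: A=2 B=5 C=0 D=4 ZF=0 PC=7
Step 7: PC=7 exec 'HALT'. After: A=2 B=5 C=0 D=4 ZF=0 PC=7 HALTED

Answer: yes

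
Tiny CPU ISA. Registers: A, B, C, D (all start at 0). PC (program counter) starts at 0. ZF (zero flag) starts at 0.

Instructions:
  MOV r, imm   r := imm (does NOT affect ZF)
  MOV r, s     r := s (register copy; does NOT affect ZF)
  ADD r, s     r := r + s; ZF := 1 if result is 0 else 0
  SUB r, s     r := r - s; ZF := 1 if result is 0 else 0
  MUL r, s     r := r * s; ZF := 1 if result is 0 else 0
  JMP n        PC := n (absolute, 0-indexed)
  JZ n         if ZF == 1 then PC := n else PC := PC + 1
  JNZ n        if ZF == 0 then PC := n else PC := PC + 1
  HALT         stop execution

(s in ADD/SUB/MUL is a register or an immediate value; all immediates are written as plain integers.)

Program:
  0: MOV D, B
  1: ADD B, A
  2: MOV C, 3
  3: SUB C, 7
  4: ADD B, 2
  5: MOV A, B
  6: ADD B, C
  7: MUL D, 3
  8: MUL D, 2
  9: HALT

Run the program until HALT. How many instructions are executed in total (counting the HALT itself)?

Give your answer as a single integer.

Step 1: PC=0 exec 'MOV D, B'. After: A=0 B=0 C=0 D=0 ZF=0 PC=1
Step 2: PC=1 exec 'ADD B, A'. After: A=0 B=0 C=0 D=0 ZF=1 PC=2
Step 3: PC=2 exec 'MOV C, 3'. After: A=0 B=0 C=3 D=0 ZF=1 PC=3
Step 4: PC=3 exec 'SUB C, 7'. After: A=0 B=0 C=-4 D=0 ZF=0 PC=4
Step 5: PC=4 exec 'ADD B, 2'. After: A=0 B=2 C=-4 D=0 ZF=0 PC=5
Step 6: PC=5 exec 'MOV A, B'. After: A=2 B=2 C=-4 D=0 ZF=0 PC=6
Step 7: PC=6 exec 'ADD B, C'. After: A=2 B=-2 C=-4 D=0 ZF=0 PC=7
Step 8: PC=7 exec 'MUL D, 3'. After: A=2 B=-2 C=-4 D=0 ZF=1 PC=8
Step 9: PC=8 exec 'MUL D, 2'. After: A=2 B=-2 C=-4 D=0 ZF=1 PC=9
Step 10: PC=9 exec 'HALT'. After: A=2 B=-2 C=-4 D=0 ZF=1 PC=9 HALTED
Total instructions executed: 10

Answer: 10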